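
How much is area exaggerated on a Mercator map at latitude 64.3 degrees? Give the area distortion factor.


area_distortion = 1/cos^2(64.3) = 5.317

5.317


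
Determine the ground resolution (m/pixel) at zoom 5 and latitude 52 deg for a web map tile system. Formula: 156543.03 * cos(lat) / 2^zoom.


res = 156543.03 * cos(52) / 2^5 = 156543.03 * 0.61566148 / 32 = 3011.8 m/pixel

3011.8 m/pixel


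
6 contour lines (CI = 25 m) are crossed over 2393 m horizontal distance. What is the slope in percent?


elevation change = 6 * 25 = 150 m
slope = 150 / 2393 * 100 = 6.3%

6.3%


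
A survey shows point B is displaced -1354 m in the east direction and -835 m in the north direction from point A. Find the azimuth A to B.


az = atan2(-1354, -835) = -121.7 deg
adjusted to 0-360: 238.3 degrees

238.3 degrees


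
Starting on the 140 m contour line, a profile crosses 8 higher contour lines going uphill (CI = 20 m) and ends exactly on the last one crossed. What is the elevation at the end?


elevation = 140 + 8 * 20 = 300 m

300 m


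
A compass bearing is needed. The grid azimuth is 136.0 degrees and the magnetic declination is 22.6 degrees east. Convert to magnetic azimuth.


magnetic azimuth = grid azimuth - declination (east +ve)
mag_az = 136.0 - 22.6 = 113.4 degrees

113.4 degrees


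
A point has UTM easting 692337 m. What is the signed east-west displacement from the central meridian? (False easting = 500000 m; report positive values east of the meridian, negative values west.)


displacement = 692337 - 500000 = 192337 m

192337 m


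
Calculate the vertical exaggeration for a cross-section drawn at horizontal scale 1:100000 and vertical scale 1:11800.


VE = horizontal_scale / vertical_scale = 100000 / 11800 ≈ 8.5

8.5x


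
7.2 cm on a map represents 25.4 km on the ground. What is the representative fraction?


ground = 25.4 km = 2540000 cm; RF denominator = ground / map = 2540000 / 7.2 ≈ 352778; RF = 1:352778

1:352778


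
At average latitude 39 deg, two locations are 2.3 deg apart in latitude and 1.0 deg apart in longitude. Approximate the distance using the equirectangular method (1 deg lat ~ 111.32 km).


dlat_km = 2.3 * 111.32 = 256.036
dlon_km = 1.0 * 111.32 * cos(39) ≈ 86.512
dist = sqrt(256.036^2 + 86.512^2) ≈ 270.3 km

270.3 km


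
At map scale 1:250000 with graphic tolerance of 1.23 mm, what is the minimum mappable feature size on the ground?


ground = 1.23 mm * 250000 / 1000 = 307.5 m

307.5 m


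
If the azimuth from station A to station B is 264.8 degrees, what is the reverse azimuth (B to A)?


back azimuth = (264.8 + 180) mod 360 = 84.8 degrees

84.8 degrees


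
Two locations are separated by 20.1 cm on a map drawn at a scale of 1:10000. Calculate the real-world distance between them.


ground = 20.1 cm * 10000 / 100 = 2010.0 m = 2.01 km

2.01 km


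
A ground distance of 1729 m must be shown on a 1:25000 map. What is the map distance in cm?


map_cm = 1729 * 100 / 25000 = 6.916 cm ≈ 6.92 cm

6.92 cm


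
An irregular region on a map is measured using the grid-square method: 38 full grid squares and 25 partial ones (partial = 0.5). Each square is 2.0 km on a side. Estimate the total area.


effective squares = 38 + 25 * 0.5 = 50.5
area = 50.5 * 4.0 = 202.0 km^2

202.0 km^2


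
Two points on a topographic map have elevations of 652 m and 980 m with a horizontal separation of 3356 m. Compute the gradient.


gradient = (980 - 652) / 3356 = 328 / 3356 = 0.0977

0.0977


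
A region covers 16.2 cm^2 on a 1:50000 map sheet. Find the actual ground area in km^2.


ground_area = 16.2 * (50000/100)^2 = 4050000.0 m^2 = 4.05 km^2

4.05 km^2


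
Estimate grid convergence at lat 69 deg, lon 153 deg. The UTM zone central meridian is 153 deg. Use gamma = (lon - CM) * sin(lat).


gamma = (153 - 153) * sin(69) = 0 * 0.93358 = 0.0 degrees

0.0 degrees


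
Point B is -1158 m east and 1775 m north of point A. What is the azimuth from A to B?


az = atan2(-1158, 1775) = -33.1 deg
adjusted to 0-360: 326.9 degrees

326.9 degrees


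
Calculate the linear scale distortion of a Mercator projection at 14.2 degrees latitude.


SF = 1 / cos(14.2) = 1 / 0.969445 = 1.032

1.032


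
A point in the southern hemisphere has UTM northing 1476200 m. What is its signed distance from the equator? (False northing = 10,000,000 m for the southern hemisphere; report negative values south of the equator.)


For southern: actual = 1476200 - 10000000 = -8523800 m

-8523800 m


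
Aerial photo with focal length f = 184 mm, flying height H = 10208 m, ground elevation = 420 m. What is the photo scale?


scale = f / (H - h) = 184 mm / 9788 m = 184 / 9788000 = 1:53196

1:53196


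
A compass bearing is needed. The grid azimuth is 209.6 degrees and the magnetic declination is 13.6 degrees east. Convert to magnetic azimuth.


magnetic azimuth = grid azimuth - declination (east +ve)
mag_az = 209.6 - 13.6 = 196.0 degrees

196.0 degrees


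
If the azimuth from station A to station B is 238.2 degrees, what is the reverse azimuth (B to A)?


back azimuth = (238.2 + 180) mod 360 = 58.2 degrees

58.2 degrees


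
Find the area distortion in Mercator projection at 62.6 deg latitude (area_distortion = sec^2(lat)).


area_distortion = 1/cos^2(62.6) = 4.722

4.722


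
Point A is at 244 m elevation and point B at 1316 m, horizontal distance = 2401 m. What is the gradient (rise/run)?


gradient = (1316 - 244) / 2401 = 1072 / 2401 = 0.4465

0.4465


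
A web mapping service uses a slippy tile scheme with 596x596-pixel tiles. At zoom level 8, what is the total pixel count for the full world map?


tiles per axis = 2^8 = 256
total tiles = 256^2 = 65536
pixels per axis = 256 * 596 = 152576
total pixels = 152576^2 = 23279435776

23279435776 pixels


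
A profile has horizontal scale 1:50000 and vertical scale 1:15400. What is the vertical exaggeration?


VE = horizontal_scale / vertical_scale = 50000 / 15400 ≈ 3.2

3.2x


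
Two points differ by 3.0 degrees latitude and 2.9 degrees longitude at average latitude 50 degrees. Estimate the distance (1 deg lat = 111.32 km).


dlat_km = 3.0 * 111.32 = 333.96
dlon_km = 2.9 * 111.32 * cos(50) ≈ 207.51
dist = sqrt(333.96^2 + 207.51^2) ≈ 393.2 km

393.2 km


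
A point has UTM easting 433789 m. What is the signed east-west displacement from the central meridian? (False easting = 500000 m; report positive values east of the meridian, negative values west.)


displacement = 433789 - 500000 = -66211 m

-66211 m


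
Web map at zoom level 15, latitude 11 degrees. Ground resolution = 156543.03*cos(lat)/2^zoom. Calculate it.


res = 156543.03 * cos(11) / 2^15 = 156543.03 * 0.98162718 / 32768 = 4.69 m/pixel

4.69 m/pixel


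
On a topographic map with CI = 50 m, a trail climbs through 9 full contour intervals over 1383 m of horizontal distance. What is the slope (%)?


elevation change = 9 * 50 = 450 m
slope = 450 / 1383 * 100 = 32.5%

32.5%


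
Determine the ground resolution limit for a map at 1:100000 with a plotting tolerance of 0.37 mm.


ground = 0.37 mm * 100000 / 1000 = 37.0 m

37.0 m


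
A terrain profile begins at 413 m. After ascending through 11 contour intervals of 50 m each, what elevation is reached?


elevation = 413 + 11 * 50 = 963 m

963 m


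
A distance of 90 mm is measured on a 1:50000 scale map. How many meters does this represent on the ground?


ground = 90 mm * 50000 / 1000 = 4500.0 m

4500.0 m


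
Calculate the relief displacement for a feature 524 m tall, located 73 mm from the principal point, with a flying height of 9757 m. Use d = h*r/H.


d = h * r / H = 524 * 73 / 9757 = 3.92 mm

3.92 mm


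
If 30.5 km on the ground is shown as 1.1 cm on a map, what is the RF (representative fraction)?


ground = 30.5 km = 3050000 cm; RF denominator = ground / map = 3050000 / 1.1 ≈ 2772727; RF = 1:2772727

1:2772727


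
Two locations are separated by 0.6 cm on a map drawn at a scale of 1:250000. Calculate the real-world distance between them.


ground = 0.6 cm * 250000 / 100 = 1500.0 m = 1.5 km

1.5 km


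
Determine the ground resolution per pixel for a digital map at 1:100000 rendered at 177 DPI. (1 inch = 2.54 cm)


pixel_cm = 2.54 / 177 ≈ 0.01435 cm
ground = pixel_cm * 100000 / 100 = 2.54 * 100000 / (177 * 100) = 254000 / 17700 ≈ 14.35 m

14.35 m


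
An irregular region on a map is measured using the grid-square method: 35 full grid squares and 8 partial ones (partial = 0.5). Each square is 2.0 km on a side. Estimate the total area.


effective squares = 35 + 8 * 0.5 = 39.0
area = 39.0 * 4.0 = 156.0 km^2

156.0 km^2


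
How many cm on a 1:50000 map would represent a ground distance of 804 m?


map_cm = 804 * 100 / 50000 = 1.608 cm ≈ 1.61 cm

1.61 cm


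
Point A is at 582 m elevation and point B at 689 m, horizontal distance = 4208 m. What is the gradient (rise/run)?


gradient = (689 - 582) / 4208 = 107 / 4208 = 0.0254

0.0254


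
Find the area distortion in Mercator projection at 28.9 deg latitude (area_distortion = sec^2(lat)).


area_distortion = 1/cos^2(28.9) = 1.305

1.305


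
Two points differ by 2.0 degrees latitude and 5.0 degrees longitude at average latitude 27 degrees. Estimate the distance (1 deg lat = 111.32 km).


dlat_km = 2.0 * 111.32 = 222.64
dlon_km = 5.0 * 111.32 * cos(27) ≈ 495.934
dist = sqrt(222.64^2 + 495.934^2) ≈ 543.6 km

543.6 km


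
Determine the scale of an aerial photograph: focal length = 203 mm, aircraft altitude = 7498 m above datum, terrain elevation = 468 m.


scale = f / (H - h) = 203 mm / 7030 m = 203 / 7030000 = 1:34631

1:34631


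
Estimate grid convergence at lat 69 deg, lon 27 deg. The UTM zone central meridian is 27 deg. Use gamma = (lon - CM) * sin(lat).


gamma = (27 - 27) * sin(69) = 0 * 0.93358 = 0.0 degrees

0.0 degrees


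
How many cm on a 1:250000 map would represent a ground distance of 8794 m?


map_cm = 8794 * 100 / 250000 = 3.5176 cm ≈ 3.52 cm

3.52 cm


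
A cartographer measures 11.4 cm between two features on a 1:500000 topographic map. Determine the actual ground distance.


ground = 11.4 cm * 500000 / 100 = 57000.0 m = 57.0 km

57.0 km


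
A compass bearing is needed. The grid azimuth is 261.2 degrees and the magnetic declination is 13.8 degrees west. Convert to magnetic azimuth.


magnetic azimuth = grid azimuth - declination (east +ve)
mag_az = 261.2 - -13.8 = 275.0 degrees

275.0 degrees


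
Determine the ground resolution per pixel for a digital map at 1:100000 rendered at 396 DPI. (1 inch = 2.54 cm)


pixel_cm = 2.54 / 396 ≈ 0.006414 cm
ground = pixel_cm * 100000 / 100 = 2.54 * 100000 / (396 * 100) = 254000 / 39600 ≈ 6.41 m

6.41 m


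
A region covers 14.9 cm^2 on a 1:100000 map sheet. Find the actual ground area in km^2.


ground_area = 14.9 * (100000/100)^2 = 14900000.0 m^2 = 14.9 km^2

14.9 km^2


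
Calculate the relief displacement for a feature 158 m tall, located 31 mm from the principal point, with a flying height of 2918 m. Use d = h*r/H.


d = h * r / H = 158 * 31 / 2918 = 1.68 mm

1.68 mm


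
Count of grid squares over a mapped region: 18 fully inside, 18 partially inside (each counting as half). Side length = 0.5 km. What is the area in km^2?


effective squares = 18 + 18 * 0.5 = 27.0
area = 27.0 * 0.25 = 6.75 km^2

6.75 km^2


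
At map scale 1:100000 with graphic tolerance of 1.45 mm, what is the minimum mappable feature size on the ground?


ground = 1.45 mm * 100000 / 1000 = 145.0 m

145.0 m


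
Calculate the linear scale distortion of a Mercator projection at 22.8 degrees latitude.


SF = 1 / cos(22.8) = 1 / 0.921863 = 1.085

1.085


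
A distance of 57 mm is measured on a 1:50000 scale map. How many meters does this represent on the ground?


ground = 57 mm * 50000 / 1000 = 2850.0 m

2850.0 m


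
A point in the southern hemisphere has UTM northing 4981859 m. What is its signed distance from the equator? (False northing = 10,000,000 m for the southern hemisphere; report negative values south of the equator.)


For southern: actual = 4981859 - 10000000 = -5018141 m

-5018141 m


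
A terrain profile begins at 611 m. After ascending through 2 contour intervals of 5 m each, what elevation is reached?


elevation = 611 + 2 * 5 = 621 m

621 m


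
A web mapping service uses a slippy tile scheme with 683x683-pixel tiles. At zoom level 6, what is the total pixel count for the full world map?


tiles per axis = 2^6 = 64
total tiles = 64^2 = 4096
pixels per axis = 64 * 683 = 43712
total pixels = 43712^2 = 1910738944

1910738944 pixels


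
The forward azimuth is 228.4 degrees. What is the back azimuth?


back azimuth = (228.4 + 180) mod 360 = 48.4 degrees

48.4 degrees


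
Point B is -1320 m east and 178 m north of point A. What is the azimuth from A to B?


az = atan2(-1320, 178) = -82.3 deg
adjusted to 0-360: 277.7 degrees

277.7 degrees


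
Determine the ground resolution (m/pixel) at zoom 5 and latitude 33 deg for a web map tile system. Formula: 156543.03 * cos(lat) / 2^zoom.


res = 156543.03 * cos(33) / 2^5 = 156543.03 * 0.83867057 / 32 = 4102.75 m/pixel

4102.75 m/pixel


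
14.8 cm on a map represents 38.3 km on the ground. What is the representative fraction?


ground = 38.3 km = 3830000 cm; RF denominator = ground / map = 3830000 / 14.8 ≈ 258784; RF = 1:258784

1:258784


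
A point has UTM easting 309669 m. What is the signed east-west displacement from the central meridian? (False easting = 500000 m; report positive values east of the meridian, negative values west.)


displacement = 309669 - 500000 = -190331 m

-190331 m


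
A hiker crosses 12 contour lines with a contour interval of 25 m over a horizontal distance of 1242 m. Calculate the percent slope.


elevation change = 12 * 25 = 300 m
slope = 300 / 1242 * 100 = 24.2%

24.2%


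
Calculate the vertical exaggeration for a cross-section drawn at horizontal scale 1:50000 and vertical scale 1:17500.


VE = horizontal_scale / vertical_scale = 50000 / 17500 ≈ 2.9

2.9x


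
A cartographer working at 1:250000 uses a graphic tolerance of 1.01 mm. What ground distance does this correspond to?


ground = 1.01 mm * 250000 / 1000 = 252.5 m

252.5 m


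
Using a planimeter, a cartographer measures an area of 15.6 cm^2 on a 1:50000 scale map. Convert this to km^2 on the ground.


ground_area = 15.6 * (50000/100)^2 = 3900000.0 m^2 = 3.9 km^2

3.9 km^2


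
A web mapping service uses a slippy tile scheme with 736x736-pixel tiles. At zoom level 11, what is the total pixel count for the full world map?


tiles per axis = 2^11 = 2048
total tiles = 2048^2 = 4194304
pixels per axis = 2048 * 736 = 1507328
total pixels = 1507328^2 = 2272037699584

2272037699584 pixels


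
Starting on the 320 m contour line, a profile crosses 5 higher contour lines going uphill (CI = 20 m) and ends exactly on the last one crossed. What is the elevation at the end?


elevation = 320 + 5 * 20 = 420 m

420 m


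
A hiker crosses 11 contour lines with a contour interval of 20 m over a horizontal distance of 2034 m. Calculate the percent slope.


elevation change = 11 * 20 = 220 m
slope = 220 / 2034 * 100 = 10.8%

10.8%


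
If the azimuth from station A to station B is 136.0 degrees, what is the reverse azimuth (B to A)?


back azimuth = (136.0 + 180) mod 360 = 316.0 degrees

316.0 degrees


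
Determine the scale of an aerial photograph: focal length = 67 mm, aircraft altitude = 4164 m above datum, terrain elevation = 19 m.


scale = f / (H - h) = 67 mm / 4145 m = 67 / 4145000 = 1:61866

1:61866


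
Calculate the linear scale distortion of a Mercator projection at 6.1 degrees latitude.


SF = 1 / cos(6.1) = 1 / 0.994338 = 1.006

1.006


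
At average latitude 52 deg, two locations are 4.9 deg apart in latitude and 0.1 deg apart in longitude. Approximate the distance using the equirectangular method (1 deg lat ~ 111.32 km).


dlat_km = 4.9 * 111.32 = 545.468
dlon_km = 0.1 * 111.32 * cos(52) ≈ 6.854
dist = sqrt(545.468^2 + 6.854^2) ≈ 545.5 km

545.5 km


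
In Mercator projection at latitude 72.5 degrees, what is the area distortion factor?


area_distortion = 1/cos^2(72.5) = 11.059

11.059


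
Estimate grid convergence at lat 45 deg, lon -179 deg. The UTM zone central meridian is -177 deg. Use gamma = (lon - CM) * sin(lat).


gamma = (-179 - -177) * sin(45) = -2 * 0.707107 = -1.414 degrees

-1.414 degrees


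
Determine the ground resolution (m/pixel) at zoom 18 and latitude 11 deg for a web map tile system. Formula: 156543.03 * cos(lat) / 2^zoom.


res = 156543.03 * cos(11) / 2^18 = 156543.03 * 0.98162718 / 262144 = 0.59 m/pixel

0.59 m/pixel


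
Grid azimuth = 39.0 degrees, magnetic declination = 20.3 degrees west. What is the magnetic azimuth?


magnetic azimuth = grid azimuth - declination (east +ve)
mag_az = 39.0 - -20.3 = 59.3 degrees

59.3 degrees


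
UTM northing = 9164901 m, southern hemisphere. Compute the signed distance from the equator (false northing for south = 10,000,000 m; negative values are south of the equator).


For southern: actual = 9164901 - 10000000 = -835099 m

-835099 m


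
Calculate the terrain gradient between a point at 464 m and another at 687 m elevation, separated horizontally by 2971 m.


gradient = (687 - 464) / 2971 = 223 / 2971 = 0.0751

0.0751


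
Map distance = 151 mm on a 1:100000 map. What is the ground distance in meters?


ground = 151 mm * 100000 / 1000 = 15100.0 m

15100.0 m


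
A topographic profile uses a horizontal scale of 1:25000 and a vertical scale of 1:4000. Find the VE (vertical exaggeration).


VE = horizontal_scale / vertical_scale = 25000 / 4000 = 6.25

6.25x


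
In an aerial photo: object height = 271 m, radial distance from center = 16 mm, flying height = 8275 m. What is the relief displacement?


d = h * r / H = 271 * 16 / 8275 = 0.52 mm

0.52 mm


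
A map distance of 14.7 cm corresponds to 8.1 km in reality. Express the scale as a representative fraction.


ground = 8.1 km = 810000 cm; RF denominator = ground / map = 810000 / 14.7 ≈ 55102; RF = 1:55102

1:55102


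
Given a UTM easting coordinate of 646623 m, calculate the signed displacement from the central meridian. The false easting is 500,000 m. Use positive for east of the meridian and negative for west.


displacement = 646623 - 500000 = 146623 m

146623 m


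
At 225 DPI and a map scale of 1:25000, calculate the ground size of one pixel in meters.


pixel_cm = 2.54 / 225 ≈ 0.011289 cm
ground = pixel_cm * 25000 / 100 = 2.54 * 25000 / (225 * 100) = 63500 / 22500 ≈ 2.82 m

2.82 m


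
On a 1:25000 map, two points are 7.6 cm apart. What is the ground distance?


ground = 7.6 cm * 25000 / 100 = 1900.0 m = 1.9 km

1.9 km


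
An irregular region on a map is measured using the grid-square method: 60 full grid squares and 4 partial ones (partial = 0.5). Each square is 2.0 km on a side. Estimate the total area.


effective squares = 60 + 4 * 0.5 = 62.0
area = 62.0 * 4.0 = 248.0 km^2

248.0 km^2


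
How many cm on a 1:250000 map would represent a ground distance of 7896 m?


map_cm = 7896 * 100 / 250000 = 3.1584 cm ≈ 3.16 cm

3.16 cm


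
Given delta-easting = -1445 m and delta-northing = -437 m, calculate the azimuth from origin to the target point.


az = atan2(-1445, -437) = -106.8 deg
adjusted to 0-360: 253.2 degrees

253.2 degrees


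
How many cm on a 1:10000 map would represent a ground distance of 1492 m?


map_cm = 1492 * 100 / 10000 = 14.92 cm

14.92 cm


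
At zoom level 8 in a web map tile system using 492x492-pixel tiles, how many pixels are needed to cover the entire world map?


tiles per axis = 2^8 = 256
total tiles = 256^2 = 65536
pixels per axis = 256 * 492 = 125952
total pixels = 125952^2 = 15863906304

15863906304 pixels


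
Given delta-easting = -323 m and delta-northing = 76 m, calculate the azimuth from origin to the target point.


az = atan2(-323, 76) = -76.8 deg
adjusted to 0-360: 283.2 degrees

283.2 degrees


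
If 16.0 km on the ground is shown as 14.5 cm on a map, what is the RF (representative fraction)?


ground = 16.0 km = 1600000 cm; RF denominator = ground / map = 1600000 / 14.5 ≈ 110345; RF = 1:110345

1:110345


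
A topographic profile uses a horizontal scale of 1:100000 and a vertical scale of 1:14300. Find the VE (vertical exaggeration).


VE = horizontal_scale / vertical_scale = 100000 / 14300 ≈ 7.0

7.0x


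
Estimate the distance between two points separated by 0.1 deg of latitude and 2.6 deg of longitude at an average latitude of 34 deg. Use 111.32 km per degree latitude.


dlat_km = 0.1 * 111.32 = 11.132
dlon_km = 2.6 * 111.32 * cos(34) ≈ 239.95
dist = sqrt(11.132^2 + 239.95^2) ≈ 240.2 km

240.2 km


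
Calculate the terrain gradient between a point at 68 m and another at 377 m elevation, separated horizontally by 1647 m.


gradient = (377 - 68) / 1647 = 309 / 1647 = 0.1876

0.1876


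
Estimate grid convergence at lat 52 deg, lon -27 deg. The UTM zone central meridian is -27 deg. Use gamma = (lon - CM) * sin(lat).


gamma = (-27 - -27) * sin(52) = 0 * 0.788011 = 0.0 degrees

0.0 degrees


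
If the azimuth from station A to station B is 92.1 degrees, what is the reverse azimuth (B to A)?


back azimuth = (92.1 + 180) mod 360 = 272.1 degrees

272.1 degrees


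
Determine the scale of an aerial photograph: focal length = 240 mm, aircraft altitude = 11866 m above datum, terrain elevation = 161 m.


scale = f / (H - h) = 240 mm / 11705 m = 240 / 11705000 = 1:48771

1:48771


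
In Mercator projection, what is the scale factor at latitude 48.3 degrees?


SF = 1 / cos(48.3) = 1 / 0.66523 = 1.503

1.503


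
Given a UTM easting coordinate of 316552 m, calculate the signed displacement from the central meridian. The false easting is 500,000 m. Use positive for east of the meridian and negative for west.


displacement = 316552 - 500000 = -183448 m

-183448 m


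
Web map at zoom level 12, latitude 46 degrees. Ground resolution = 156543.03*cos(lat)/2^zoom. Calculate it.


res = 156543.03 * cos(46) / 2^12 = 156543.03 * 0.69465837 / 4096 = 26.55 m/pixel

26.55 m/pixel


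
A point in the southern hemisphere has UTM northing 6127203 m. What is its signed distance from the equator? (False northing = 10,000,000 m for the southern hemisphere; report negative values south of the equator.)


For southern: actual = 6127203 - 10000000 = -3872797 m

-3872797 m


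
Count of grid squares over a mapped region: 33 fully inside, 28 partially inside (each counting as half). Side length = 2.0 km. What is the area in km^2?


effective squares = 33 + 28 * 0.5 = 47.0
area = 47.0 * 4.0 = 188.0 km^2

188.0 km^2


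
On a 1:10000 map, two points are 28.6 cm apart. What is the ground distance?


ground = 28.6 cm * 10000 / 100 = 2860.0 m = 2.86 km

2.86 km


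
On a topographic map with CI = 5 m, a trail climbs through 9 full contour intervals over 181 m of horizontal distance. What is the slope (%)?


elevation change = 9 * 5 = 45 m
slope = 45 / 181 * 100 = 24.9%

24.9%


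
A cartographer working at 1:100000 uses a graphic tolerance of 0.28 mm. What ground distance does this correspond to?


ground = 0.28 mm * 100000 / 1000 = 28.0 m

28.0 m


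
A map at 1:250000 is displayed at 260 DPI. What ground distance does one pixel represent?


pixel_cm = 2.54 / 260 ≈ 0.009769 cm
ground = pixel_cm * 250000 / 100 = 2.54 * 250000 / (260 * 100) = 635000 / 26000 ≈ 24.42 m

24.42 m


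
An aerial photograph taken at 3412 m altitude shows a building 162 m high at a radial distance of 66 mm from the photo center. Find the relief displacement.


d = h * r / H = 162 * 66 / 3412 = 3.13 mm

3.13 mm


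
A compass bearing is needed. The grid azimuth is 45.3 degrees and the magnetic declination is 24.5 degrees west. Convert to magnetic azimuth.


magnetic azimuth = grid azimuth - declination (east +ve)
mag_az = 45.3 - -24.5 = 69.8 degrees

69.8 degrees


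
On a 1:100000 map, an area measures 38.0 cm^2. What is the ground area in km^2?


ground_area = 38.0 * (100000/100)^2 = 38000000.0 m^2 = 38.0 km^2

38.0 km^2


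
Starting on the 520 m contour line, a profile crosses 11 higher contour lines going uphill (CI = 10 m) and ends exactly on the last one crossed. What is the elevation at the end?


elevation = 520 + 11 * 10 = 630 m

630 m


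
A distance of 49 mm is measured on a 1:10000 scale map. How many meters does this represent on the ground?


ground = 49 mm * 10000 / 1000 = 490.0 m

490.0 m


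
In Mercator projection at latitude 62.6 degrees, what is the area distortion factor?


area_distortion = 1/cos^2(62.6) = 4.722

4.722


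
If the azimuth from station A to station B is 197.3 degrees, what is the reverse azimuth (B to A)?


back azimuth = (197.3 + 180) mod 360 = 17.3 degrees

17.3 degrees


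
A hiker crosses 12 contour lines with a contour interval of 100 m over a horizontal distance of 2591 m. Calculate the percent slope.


elevation change = 12 * 100 = 1200 m
slope = 1200 / 2591 * 100 = 46.3%

46.3%


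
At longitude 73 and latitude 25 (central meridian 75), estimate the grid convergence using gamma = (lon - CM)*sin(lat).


gamma = (73 - 75) * sin(25) = -2 * 0.422618 = -0.845 degrees

-0.845 degrees


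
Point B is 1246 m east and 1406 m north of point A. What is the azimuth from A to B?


az = atan2(1246, 1406) = 41.5 deg
adjusted to 0-360: 41.5 degrees

41.5 degrees


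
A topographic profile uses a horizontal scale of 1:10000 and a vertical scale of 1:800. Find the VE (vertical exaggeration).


VE = horizontal_scale / vertical_scale = 10000 / 800 = 12.5

12.5x


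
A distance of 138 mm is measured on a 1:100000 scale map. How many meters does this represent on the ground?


ground = 138 mm * 100000 / 1000 = 13800.0 m

13800.0 m


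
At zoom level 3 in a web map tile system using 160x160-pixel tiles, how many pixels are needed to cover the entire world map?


tiles per axis = 2^3 = 8
total tiles = 8^2 = 64
pixels per axis = 8 * 160 = 1280
total pixels = 1280^2 = 1638400

1638400 pixels


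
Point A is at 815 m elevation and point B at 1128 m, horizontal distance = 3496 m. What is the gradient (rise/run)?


gradient = (1128 - 815) / 3496 = 313 / 3496 = 0.0895

0.0895


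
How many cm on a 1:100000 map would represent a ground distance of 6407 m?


map_cm = 6407 * 100 / 100000 = 6.407 cm ≈ 6.41 cm

6.41 cm


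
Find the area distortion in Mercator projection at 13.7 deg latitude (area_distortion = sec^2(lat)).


area_distortion = 1/cos^2(13.7) = 1.059

1.059


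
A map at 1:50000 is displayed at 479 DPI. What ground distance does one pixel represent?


pixel_cm = 2.54 / 479 ≈ 0.005303 cm
ground = pixel_cm * 50000 / 100 = 2.54 * 50000 / (479 * 100) = 127000 / 47900 ≈ 2.65 m

2.65 m


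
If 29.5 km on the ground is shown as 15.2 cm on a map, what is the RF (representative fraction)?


ground = 29.5 km = 2950000 cm; RF denominator = ground / map = 2950000 / 15.2 ≈ 194079; RF = 1:194079

1:194079


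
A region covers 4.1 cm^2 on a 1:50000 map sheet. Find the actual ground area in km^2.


ground_area = 4.1 * (50000/100)^2 = 1025000.0 m^2 = 1.025 km^2

1.025 km^2


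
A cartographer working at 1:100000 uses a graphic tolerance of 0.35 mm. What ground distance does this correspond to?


ground = 0.35 mm * 100000 / 1000 = 35.0 m

35.0 m


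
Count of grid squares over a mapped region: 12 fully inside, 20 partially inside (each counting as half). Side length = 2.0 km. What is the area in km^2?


effective squares = 12 + 20 * 0.5 = 22.0
area = 22.0 * 4.0 = 88.0 km^2

88.0 km^2


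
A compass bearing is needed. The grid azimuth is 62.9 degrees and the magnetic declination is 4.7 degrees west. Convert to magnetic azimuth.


magnetic azimuth = grid azimuth - declination (east +ve)
mag_az = 62.9 - -4.7 = 67.6 degrees

67.6 degrees


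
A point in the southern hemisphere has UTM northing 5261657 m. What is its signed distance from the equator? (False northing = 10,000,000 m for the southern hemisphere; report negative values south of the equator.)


For southern: actual = 5261657 - 10000000 = -4738343 m

-4738343 m


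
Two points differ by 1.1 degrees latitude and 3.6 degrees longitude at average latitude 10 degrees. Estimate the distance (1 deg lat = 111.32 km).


dlat_km = 1.1 * 111.32 = 122.452
dlon_km = 3.6 * 111.32 * cos(10) ≈ 394.664
dist = sqrt(122.452^2 + 394.664^2) ≈ 413.2 km

413.2 km


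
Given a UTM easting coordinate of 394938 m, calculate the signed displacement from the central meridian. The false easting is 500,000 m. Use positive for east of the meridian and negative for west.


displacement = 394938 - 500000 = -105062 m

-105062 m


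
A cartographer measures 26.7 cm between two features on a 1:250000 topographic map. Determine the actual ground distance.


ground = 26.7 cm * 250000 / 100 = 66750.0 m = 66.75 km

66.75 km


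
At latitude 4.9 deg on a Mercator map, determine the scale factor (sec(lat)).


SF = 1 / cos(4.9) = 1 / 0.996345 = 1.004

1.004


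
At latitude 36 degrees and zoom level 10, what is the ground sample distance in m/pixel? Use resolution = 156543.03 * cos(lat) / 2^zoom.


res = 156543.03 * cos(36) / 2^10 = 156543.03 * 0.80901699 / 1024 = 123.68 m/pixel

123.68 m/pixel


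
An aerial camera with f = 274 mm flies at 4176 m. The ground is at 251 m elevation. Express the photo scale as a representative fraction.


scale = f / (H - h) = 274 mm / 3925 m = 274 / 3925000 = 1:14325

1:14325


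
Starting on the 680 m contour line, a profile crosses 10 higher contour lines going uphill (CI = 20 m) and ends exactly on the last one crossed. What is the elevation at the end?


elevation = 680 + 10 * 20 = 880 m

880 m


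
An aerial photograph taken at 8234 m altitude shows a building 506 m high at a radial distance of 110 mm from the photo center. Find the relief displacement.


d = h * r / H = 506 * 110 / 8234 = 6.76 mm

6.76 mm


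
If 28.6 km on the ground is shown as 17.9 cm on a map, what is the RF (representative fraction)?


ground = 28.6 km = 2860000 cm; RF denominator = ground / map = 2860000 / 17.9 ≈ 159777; RF = 1:159777

1:159777


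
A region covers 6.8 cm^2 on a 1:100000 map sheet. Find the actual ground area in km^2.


ground_area = 6.8 * (100000/100)^2 = 6800000.0 m^2 = 6.8 km^2

6.8 km^2


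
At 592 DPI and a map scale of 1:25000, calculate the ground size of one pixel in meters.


pixel_cm = 2.54 / 592 ≈ 0.004291 cm
ground = pixel_cm * 25000 / 100 = 2.54 * 25000 / (592 * 100) = 63500 / 59200 ≈ 1.07 m

1.07 m


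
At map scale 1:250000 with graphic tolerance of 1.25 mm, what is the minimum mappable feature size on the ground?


ground = 1.25 mm * 250000 / 1000 = 312.5 m

312.5 m


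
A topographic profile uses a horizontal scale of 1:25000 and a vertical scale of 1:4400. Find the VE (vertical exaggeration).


VE = horizontal_scale / vertical_scale = 25000 / 4400 ≈ 5.7

5.7x


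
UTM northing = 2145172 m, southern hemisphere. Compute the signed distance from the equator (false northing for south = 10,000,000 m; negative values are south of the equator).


For southern: actual = 2145172 - 10000000 = -7854828 m

-7854828 m


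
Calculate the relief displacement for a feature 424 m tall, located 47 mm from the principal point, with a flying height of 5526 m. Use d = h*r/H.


d = h * r / H = 424 * 47 / 5526 = 3.61 mm

3.61 mm


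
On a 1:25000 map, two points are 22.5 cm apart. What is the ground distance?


ground = 22.5 cm * 25000 / 100 = 5625.0 m = 5.625 km

5.625 km


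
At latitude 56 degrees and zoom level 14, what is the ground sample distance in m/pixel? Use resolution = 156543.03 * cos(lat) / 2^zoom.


res = 156543.03 * cos(56) / 2^14 = 156543.03 * 0.5591929 / 16384 = 5.34 m/pixel

5.34 m/pixel


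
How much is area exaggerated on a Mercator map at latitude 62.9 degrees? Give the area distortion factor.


area_distortion = 1/cos^2(62.9) = 4.819

4.819


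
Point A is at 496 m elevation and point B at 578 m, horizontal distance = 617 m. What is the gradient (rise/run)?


gradient = (578 - 496) / 617 = 82 / 617 = 0.1329

0.1329


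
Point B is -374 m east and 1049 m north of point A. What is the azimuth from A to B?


az = atan2(-374, 1049) = -19.6 deg
adjusted to 0-360: 340.4 degrees

340.4 degrees


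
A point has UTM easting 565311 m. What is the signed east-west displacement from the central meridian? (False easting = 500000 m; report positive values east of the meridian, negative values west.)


displacement = 565311 - 500000 = 65311 m

65311 m


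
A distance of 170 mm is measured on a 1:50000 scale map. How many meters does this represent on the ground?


ground = 170 mm * 50000 / 1000 = 8500.0 m

8500.0 m


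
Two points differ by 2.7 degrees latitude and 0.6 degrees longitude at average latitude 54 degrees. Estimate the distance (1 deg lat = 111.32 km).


dlat_km = 2.7 * 111.32 = 300.564
dlon_km = 0.6 * 111.32 * cos(54) ≈ 39.259
dist = sqrt(300.564^2 + 39.259^2) ≈ 303.1 km

303.1 km


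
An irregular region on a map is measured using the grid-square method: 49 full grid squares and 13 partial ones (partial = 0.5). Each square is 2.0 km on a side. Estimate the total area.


effective squares = 49 + 13 * 0.5 = 55.5
area = 55.5 * 4.0 = 222.0 km^2

222.0 km^2


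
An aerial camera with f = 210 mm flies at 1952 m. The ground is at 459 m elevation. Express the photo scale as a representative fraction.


scale = f / (H - h) = 210 mm / 1493 m = 210 / 1493000 = 1:7110

1:7110


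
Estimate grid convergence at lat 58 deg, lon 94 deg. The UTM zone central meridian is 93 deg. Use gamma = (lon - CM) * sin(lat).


gamma = (94 - 93) * sin(58) = 1 * 0.848048 = 0.848 degrees

0.848 degrees


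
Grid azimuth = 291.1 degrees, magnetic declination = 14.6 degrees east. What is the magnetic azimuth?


magnetic azimuth = grid azimuth - declination (east +ve)
mag_az = 291.1 - 14.6 = 276.5 degrees

276.5 degrees


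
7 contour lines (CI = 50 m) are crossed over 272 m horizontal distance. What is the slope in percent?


elevation change = 7 * 50 = 350 m
slope = 350 / 272 * 100 = 128.7%

128.7%


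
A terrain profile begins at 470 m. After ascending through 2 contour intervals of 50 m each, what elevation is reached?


elevation = 470 + 2 * 50 = 570 m

570 m


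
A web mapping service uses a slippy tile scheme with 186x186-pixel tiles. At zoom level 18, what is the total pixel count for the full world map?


tiles per axis = 2^18 = 262144
total tiles = 262144^2 = 68719476736
pixels per axis = 262144 * 186 = 48758784
total pixels = 48758784^2 = 2377419017158656

2377419017158656 pixels


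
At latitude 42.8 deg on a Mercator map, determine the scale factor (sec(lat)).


SF = 1 / cos(42.8) = 1 / 0.73373 = 1.363

1.363


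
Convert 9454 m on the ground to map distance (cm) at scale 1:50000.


map_cm = 9454 * 100 / 50000 = 18.908 cm ≈ 18.91 cm

18.91 cm


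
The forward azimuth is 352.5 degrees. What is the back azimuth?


back azimuth = (352.5 + 180) mod 360 = 172.5 degrees

172.5 degrees


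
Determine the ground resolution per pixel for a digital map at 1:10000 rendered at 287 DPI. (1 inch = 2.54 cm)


pixel_cm = 2.54 / 287 ≈ 0.00885 cm
ground = pixel_cm * 10000 / 100 = 2.54 * 10000 / (287 * 100) = 25400 / 28700 ≈ 0.89 m

0.89 m


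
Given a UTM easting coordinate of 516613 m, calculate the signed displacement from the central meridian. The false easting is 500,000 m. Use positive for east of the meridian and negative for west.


displacement = 516613 - 500000 = 16613 m

16613 m


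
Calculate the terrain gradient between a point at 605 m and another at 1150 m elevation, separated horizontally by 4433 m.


gradient = (1150 - 605) / 4433 = 545 / 4433 = 0.1229

0.1229


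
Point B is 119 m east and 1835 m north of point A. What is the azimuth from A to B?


az = atan2(119, 1835) = 3.7 deg
adjusted to 0-360: 3.7 degrees

3.7 degrees


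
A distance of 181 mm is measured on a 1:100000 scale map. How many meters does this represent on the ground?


ground = 181 mm * 100000 / 1000 = 18100.0 m

18100.0 m


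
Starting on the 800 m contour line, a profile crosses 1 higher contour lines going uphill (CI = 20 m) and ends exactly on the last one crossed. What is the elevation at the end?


elevation = 800 + 1 * 20 = 820 m

820 m


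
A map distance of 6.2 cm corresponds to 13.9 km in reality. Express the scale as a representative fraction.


ground = 13.9 km = 1390000 cm; RF denominator = ground / map = 1390000 / 6.2 ≈ 224194; RF = 1:224194

1:224194


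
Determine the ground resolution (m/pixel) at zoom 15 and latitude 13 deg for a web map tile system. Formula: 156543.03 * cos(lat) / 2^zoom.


res = 156543.03 * cos(13) / 2^15 = 156543.03 * 0.97437006 / 32768 = 4.65 m/pixel

4.65 m/pixel


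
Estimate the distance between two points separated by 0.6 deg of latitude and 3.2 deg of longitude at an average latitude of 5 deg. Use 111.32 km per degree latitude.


dlat_km = 0.6 * 111.32 = 66.792
dlon_km = 3.2 * 111.32 * cos(5) ≈ 354.868
dist = sqrt(66.792^2 + 354.868^2) ≈ 361.1 km

361.1 km


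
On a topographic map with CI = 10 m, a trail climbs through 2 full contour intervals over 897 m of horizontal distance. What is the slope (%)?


elevation change = 2 * 10 = 20 m
slope = 20 / 897 * 100 = 2.2%

2.2%


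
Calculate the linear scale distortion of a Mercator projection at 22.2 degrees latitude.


SF = 1 / cos(22.2) = 1 / 0.925871 = 1.08

1.08


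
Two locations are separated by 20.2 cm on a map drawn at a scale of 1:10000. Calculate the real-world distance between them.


ground = 20.2 cm * 10000 / 100 = 2020.0 m = 2.02 km

2.02 km


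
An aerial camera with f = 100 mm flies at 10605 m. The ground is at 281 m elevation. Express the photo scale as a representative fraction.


scale = f / (H - h) = 100 mm / 10324 m = 100 / 10324000 = 1:103240

1:103240


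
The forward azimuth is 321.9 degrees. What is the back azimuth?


back azimuth = (321.9 + 180) mod 360 = 141.9 degrees

141.9 degrees


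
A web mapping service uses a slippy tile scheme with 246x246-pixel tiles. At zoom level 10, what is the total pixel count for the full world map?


tiles per axis = 2^10 = 1024
total tiles = 1024^2 = 1048576
pixels per axis = 1024 * 246 = 251904
total pixels = 251904^2 = 63455625216

63455625216 pixels


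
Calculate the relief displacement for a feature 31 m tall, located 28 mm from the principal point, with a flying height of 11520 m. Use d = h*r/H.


d = h * r / H = 31 * 28 / 11520 = 0.08 mm

0.08 mm


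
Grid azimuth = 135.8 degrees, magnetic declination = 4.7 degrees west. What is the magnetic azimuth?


magnetic azimuth = grid azimuth - declination (east +ve)
mag_az = 135.8 - -4.7 = 140.5 degrees

140.5 degrees


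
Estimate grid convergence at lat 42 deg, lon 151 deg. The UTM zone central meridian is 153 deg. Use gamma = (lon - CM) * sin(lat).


gamma = (151 - 153) * sin(42) = -2 * 0.669131 = -1.338 degrees

-1.338 degrees


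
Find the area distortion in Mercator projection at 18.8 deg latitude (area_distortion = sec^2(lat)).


area_distortion = 1/cos^2(18.8) = 1.116

1.116
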